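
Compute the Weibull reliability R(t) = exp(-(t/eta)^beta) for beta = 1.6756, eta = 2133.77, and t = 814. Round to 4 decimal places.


beta = 1.6756, eta = 2133.77, t = 814
t/eta = 814 / 2133.77 = 0.3815
(t/eta)^beta = 0.3815^1.6756 = 0.1989
R(t) = exp(-0.1989)
R(t) = 0.8196

0.8196


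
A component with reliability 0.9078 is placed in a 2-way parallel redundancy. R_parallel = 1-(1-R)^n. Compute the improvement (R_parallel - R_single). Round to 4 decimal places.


R_single = 0.9078, n = 2
1 - R_single = 0.0922
(1 - R_single)^n = 0.0922^2 = 0.0085
R_parallel = 1 - 0.0085 = 0.9915
Improvement = 0.9915 - 0.9078
Improvement = 0.0837

0.0837


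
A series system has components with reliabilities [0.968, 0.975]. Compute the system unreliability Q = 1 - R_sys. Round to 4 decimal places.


Components: [0.968, 0.975]
After component 1: product = 0.968
After component 2: product = 0.9438
R_sys = 0.9438
Q = 1 - 0.9438 = 0.0562

0.0562


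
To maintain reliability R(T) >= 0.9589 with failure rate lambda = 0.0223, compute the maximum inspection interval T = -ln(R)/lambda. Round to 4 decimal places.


R_target = 0.9589
lambda = 0.0223
-ln(0.9589) = 0.042
T = 0.042 / 0.0223
T = 1.882

1.882


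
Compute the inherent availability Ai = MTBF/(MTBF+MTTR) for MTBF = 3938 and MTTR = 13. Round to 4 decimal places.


MTBF = 3938
MTTR = 13
MTBF + MTTR = 3951
Ai = 3938 / 3951
Ai = 0.9967

0.9967


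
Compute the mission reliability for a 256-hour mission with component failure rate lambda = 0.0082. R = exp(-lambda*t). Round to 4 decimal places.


lambda = 0.0082
mission_time = 256
lambda * t = 0.0082 * 256 = 2.0992
R = exp(-2.0992)
R = 0.1226

0.1226


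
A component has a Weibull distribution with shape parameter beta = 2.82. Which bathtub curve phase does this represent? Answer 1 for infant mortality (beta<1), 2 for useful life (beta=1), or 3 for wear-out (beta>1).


beta = 2.82
Compare beta to 1:
beta < 1 => infant mortality (phase 1)
beta = 1 => useful life (phase 2)
beta > 1 => wear-out (phase 3)
Since beta = 2.82, this is wear-out (increasing failure rate)
Phase = 3

3


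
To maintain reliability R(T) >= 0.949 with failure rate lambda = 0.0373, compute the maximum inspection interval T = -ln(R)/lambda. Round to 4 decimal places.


R_target = 0.949
lambda = 0.0373
-ln(0.949) = 0.0523
T = 0.0523 / 0.0373
T = 1.4034

1.4034


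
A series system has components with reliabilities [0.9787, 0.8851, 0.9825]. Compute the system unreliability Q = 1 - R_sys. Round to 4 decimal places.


Components: [0.9787, 0.8851, 0.9825]
After component 1: product = 0.9787
After component 2: product = 0.8662
After component 3: product = 0.8511
R_sys = 0.8511
Q = 1 - 0.8511 = 0.1489

0.1489


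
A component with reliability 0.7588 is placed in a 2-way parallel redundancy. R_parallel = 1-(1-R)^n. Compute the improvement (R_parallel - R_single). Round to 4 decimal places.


R_single = 0.7588, n = 2
1 - R_single = 0.2412
(1 - R_single)^n = 0.2412^2 = 0.0582
R_parallel = 1 - 0.0582 = 0.9418
Improvement = 0.9418 - 0.7588
Improvement = 0.183

0.183


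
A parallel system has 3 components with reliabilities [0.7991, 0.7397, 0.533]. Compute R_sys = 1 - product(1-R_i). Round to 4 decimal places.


Components: [0.7991, 0.7397, 0.533]
(1 - 0.7991) = 0.2009, running product = 0.2009
(1 - 0.7397) = 0.2603, running product = 0.0523
(1 - 0.533) = 0.467, running product = 0.0244
Product of (1-R_i) = 0.0244
R_sys = 1 - 0.0244 = 0.9756

0.9756


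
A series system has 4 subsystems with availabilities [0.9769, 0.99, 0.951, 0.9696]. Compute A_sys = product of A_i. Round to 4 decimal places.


Subsystems: [0.9769, 0.99, 0.951, 0.9696]
After subsystem 1 (A=0.9769): product = 0.9769
After subsystem 2 (A=0.99): product = 0.9671
After subsystem 3 (A=0.951): product = 0.9197
After subsystem 4 (A=0.9696): product = 0.8918
A_sys = 0.8918

0.8918


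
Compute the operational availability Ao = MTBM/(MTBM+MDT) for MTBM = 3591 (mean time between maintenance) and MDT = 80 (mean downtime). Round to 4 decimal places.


MTBM = 3591
MDT = 80
MTBM + MDT = 3671
Ao = 3591 / 3671
Ao = 0.9782

0.9782


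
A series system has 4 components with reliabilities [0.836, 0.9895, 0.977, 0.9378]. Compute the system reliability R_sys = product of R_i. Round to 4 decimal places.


Components: [0.836, 0.9895, 0.977, 0.9378]
After component 1 (R=0.836): product = 0.836
After component 2 (R=0.9895): product = 0.8272
After component 3 (R=0.977): product = 0.8082
After component 4 (R=0.9378): product = 0.7579
R_sys = 0.7579

0.7579


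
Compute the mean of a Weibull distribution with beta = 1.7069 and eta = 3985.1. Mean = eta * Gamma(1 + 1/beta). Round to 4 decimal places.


beta = 1.7069, eta = 3985.1
1/beta = 0.5859
1 + 1/beta = 1.5859
Gamma(1.5859) = 0.892
Mean = 3985.1 * 0.892
Mean = 3554.7125

3554.7125


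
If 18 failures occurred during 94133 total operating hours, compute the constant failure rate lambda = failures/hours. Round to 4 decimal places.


failures = 18
total_hours = 94133
lambda = 18 / 94133
lambda = 0.0002

0.0002


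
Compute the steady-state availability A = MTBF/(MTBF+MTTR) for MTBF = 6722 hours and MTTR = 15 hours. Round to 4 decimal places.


MTBF = 6722
MTTR = 15
MTBF + MTTR = 6737
A = 6722 / 6737
A = 0.9978

0.9978


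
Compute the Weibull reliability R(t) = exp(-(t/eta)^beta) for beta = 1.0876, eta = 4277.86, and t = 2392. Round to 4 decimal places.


beta = 1.0876, eta = 4277.86, t = 2392
t/eta = 2392 / 4277.86 = 0.5592
(t/eta)^beta = 0.5592^1.0876 = 0.5314
R(t) = exp(-0.5314)
R(t) = 0.5878

0.5878


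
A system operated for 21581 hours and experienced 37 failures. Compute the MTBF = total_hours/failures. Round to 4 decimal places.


total_hours = 21581
failures = 37
MTBF = 21581 / 37
MTBF = 583.2703

583.2703


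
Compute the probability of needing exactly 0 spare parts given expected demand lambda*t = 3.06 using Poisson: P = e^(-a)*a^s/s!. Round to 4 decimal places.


a = 3.06, s = 0
e^(-a) = e^(-3.06) = 0.0469
a^s = 3.06^0 = 1.0
s! = 1
P = 0.0469 * 1.0 / 1
P = 0.0469

0.0469


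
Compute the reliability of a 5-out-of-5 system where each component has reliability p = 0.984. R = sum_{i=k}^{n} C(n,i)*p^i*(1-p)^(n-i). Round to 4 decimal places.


k = 5, n = 5, p = 0.984
i=5: C(5,5)=1 * 0.984^5 * 0.016^0 = 0.9225
R = sum of terms = 0.9225

0.9225


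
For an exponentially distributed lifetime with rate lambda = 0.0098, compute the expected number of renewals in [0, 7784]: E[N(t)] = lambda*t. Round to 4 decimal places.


lambda = 0.0098
t = 7784
E[N(t)] = lambda * t
E[N(t)] = 0.0098 * 7784
E[N(t)] = 76.2832

76.2832


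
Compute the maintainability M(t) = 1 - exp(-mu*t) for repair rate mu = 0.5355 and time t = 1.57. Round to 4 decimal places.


mu = 0.5355, t = 1.57
mu * t = 0.5355 * 1.57 = 0.8407
exp(-0.8407) = 0.4314
M(t) = 1 - 0.4314
M(t) = 0.5686

0.5686


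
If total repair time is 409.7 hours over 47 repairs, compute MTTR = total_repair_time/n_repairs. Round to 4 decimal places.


total_repair_time = 409.7
n_repairs = 47
MTTR = 409.7 / 47
MTTR = 8.717

8.717


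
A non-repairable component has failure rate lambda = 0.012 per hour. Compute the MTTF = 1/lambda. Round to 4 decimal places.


lambda = 0.012
MTTF = 1 / 0.012
MTTF = 83.3333

83.3333


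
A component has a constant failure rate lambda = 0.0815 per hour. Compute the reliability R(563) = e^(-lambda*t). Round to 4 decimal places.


lambda = 0.0815
t = 563
lambda * t = 45.8845
R(t) = e^(-45.8845)
R(t) = 0.0

0.0


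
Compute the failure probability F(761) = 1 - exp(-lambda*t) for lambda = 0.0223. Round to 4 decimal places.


lambda = 0.0223, t = 761
lambda * t = 16.9703
exp(-16.9703) = 0.0
F(t) = 1 - 0.0
F(t) = 1.0

1.0


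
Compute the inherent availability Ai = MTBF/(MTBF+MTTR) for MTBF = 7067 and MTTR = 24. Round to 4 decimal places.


MTBF = 7067
MTTR = 24
MTBF + MTTR = 7091
Ai = 7067 / 7091
Ai = 0.9966

0.9966


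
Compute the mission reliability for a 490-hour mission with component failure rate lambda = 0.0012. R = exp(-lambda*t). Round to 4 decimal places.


lambda = 0.0012
mission_time = 490
lambda * t = 0.0012 * 490 = 0.588
R = exp(-0.588)
R = 0.5554

0.5554


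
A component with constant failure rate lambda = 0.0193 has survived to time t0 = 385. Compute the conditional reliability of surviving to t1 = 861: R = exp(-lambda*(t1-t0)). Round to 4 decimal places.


lambda = 0.0193
t0 = 385, t1 = 861
t1 - t0 = 476
lambda * (t1-t0) = 0.0193 * 476 = 9.1868
R = exp(-9.1868)
R = 0.0001

0.0001


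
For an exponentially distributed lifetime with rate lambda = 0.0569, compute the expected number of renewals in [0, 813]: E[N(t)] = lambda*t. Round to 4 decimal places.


lambda = 0.0569
t = 813
E[N(t)] = lambda * t
E[N(t)] = 0.0569 * 813
E[N(t)] = 46.2597

46.2597


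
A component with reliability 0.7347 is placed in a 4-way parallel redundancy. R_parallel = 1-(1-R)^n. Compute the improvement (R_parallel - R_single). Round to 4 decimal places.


R_single = 0.7347, n = 4
1 - R_single = 0.2653
(1 - R_single)^n = 0.2653^4 = 0.005
R_parallel = 1 - 0.005 = 0.995
Improvement = 0.995 - 0.7347
Improvement = 0.2603

0.2603


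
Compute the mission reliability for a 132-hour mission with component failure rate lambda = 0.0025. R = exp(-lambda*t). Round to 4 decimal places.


lambda = 0.0025
mission_time = 132
lambda * t = 0.0025 * 132 = 0.33
R = exp(-0.33)
R = 0.7189

0.7189


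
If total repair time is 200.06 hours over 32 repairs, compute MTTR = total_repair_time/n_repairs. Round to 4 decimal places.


total_repair_time = 200.06
n_repairs = 32
MTTR = 200.06 / 32
MTTR = 6.2519

6.2519


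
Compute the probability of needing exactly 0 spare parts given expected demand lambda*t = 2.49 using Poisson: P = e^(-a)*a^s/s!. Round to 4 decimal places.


a = 2.49, s = 0
e^(-a) = e^(-2.49) = 0.0829
a^s = 2.49^0 = 1.0
s! = 1
P = 0.0829 * 1.0 / 1
P = 0.0829

0.0829


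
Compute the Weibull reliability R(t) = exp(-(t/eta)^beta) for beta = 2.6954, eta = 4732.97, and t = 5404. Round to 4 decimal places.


beta = 2.6954, eta = 4732.97, t = 5404
t/eta = 5404 / 4732.97 = 1.1418
(t/eta)^beta = 1.1418^2.6954 = 1.4296
R(t) = exp(-1.4296)
R(t) = 0.2394

0.2394


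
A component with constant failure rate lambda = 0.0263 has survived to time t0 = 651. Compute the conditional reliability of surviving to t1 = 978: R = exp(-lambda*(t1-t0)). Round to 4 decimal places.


lambda = 0.0263
t0 = 651, t1 = 978
t1 - t0 = 327
lambda * (t1-t0) = 0.0263 * 327 = 8.6001
R = exp(-8.6001)
R = 0.0002

0.0002


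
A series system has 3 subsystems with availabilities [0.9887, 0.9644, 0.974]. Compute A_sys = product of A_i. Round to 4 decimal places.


Subsystems: [0.9887, 0.9644, 0.974]
After subsystem 1 (A=0.9887): product = 0.9887
After subsystem 2 (A=0.9644): product = 0.9535
After subsystem 3 (A=0.974): product = 0.9287
A_sys = 0.9287

0.9287


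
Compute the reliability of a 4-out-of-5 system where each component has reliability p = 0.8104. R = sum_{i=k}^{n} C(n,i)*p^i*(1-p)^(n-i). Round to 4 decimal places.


k = 4, n = 5, p = 0.8104
i=4: C(5,4)=5 * 0.8104^4 * 0.1896^1 = 0.4089
i=5: C(5,5)=1 * 0.8104^5 * 0.1896^0 = 0.3495
R = sum of terms = 0.7584

0.7584


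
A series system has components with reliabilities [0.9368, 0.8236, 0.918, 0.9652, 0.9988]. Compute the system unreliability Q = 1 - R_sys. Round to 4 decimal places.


Components: [0.9368, 0.8236, 0.918, 0.9652, 0.9988]
After component 1: product = 0.9368
After component 2: product = 0.7715
After component 3: product = 0.7083
After component 4: product = 0.6836
After component 5: product = 0.6828
R_sys = 0.6828
Q = 1 - 0.6828 = 0.3172

0.3172


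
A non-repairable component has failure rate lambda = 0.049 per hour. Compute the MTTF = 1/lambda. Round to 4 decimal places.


lambda = 0.049
MTTF = 1 / 0.049
MTTF = 20.4082

20.4082


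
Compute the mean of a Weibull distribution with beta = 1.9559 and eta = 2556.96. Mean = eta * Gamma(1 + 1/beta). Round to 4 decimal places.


beta = 1.9559, eta = 2556.96
1/beta = 0.5113
1 + 1/beta = 1.5113
Gamma(1.5113) = 0.8866
Mean = 2556.96 * 0.8866
Mean = 2267.1134

2267.1134


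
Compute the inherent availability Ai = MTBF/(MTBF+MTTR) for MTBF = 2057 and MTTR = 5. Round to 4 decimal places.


MTBF = 2057
MTTR = 5
MTBF + MTTR = 2062
Ai = 2057 / 2062
Ai = 0.9976

0.9976


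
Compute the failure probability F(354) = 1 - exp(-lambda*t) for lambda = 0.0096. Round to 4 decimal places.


lambda = 0.0096, t = 354
lambda * t = 3.3984
exp(-3.3984) = 0.0334
F(t) = 1 - 0.0334
F(t) = 0.9666

0.9666


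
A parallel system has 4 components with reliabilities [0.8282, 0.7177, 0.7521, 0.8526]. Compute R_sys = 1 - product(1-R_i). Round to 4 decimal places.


Components: [0.8282, 0.7177, 0.7521, 0.8526]
(1 - 0.8282) = 0.1718, running product = 0.1718
(1 - 0.7177) = 0.2823, running product = 0.0485
(1 - 0.7521) = 0.2479, running product = 0.012
(1 - 0.8526) = 0.1474, running product = 0.0018
Product of (1-R_i) = 0.0018
R_sys = 1 - 0.0018 = 0.9982

0.9982


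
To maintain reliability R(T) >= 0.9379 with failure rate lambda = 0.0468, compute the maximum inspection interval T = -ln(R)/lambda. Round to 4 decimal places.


R_target = 0.9379
lambda = 0.0468
-ln(0.9379) = 0.0641
T = 0.0641 / 0.0468
T = 1.3699

1.3699


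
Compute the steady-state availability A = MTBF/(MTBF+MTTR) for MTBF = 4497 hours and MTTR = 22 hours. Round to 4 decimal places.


MTBF = 4497
MTTR = 22
MTBF + MTTR = 4519
A = 4497 / 4519
A = 0.9951

0.9951


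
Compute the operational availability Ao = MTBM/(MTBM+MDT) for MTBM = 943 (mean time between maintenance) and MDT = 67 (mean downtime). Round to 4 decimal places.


MTBM = 943
MDT = 67
MTBM + MDT = 1010
Ao = 943 / 1010
Ao = 0.9337

0.9337


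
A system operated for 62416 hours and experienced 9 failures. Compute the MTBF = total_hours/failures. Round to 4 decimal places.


total_hours = 62416
failures = 9
MTBF = 62416 / 9
MTBF = 6935.1111

6935.1111


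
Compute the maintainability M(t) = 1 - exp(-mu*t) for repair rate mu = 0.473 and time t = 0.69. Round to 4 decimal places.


mu = 0.473, t = 0.69
mu * t = 0.473 * 0.69 = 0.3264
exp(-0.3264) = 0.7215
M(t) = 1 - 0.7215
M(t) = 0.2785

0.2785


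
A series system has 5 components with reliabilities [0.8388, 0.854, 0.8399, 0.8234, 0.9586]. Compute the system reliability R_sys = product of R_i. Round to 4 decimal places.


Components: [0.8388, 0.854, 0.8399, 0.8234, 0.9586]
After component 1 (R=0.8388): product = 0.8388
After component 2 (R=0.854): product = 0.7163
After component 3 (R=0.8399): product = 0.6016
After component 4 (R=0.8234): product = 0.4954
After component 5 (R=0.9586): product = 0.4749
R_sys = 0.4749

0.4749


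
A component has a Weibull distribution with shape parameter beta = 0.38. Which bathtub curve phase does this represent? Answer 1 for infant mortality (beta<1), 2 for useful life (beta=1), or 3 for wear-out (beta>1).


beta = 0.38
Compare beta to 1:
beta < 1 => infant mortality (phase 1)
beta = 1 => useful life (phase 2)
beta > 1 => wear-out (phase 3)
Since beta = 0.38, this is infant mortality (decreasing failure rate)
Phase = 1

1


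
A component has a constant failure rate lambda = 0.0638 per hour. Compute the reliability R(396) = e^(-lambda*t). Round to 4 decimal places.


lambda = 0.0638
t = 396
lambda * t = 25.2648
R(t) = e^(-25.2648)
R(t) = 0.0

0.0


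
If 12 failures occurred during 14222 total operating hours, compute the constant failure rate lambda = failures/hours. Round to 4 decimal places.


failures = 12
total_hours = 14222
lambda = 12 / 14222
lambda = 0.0008

0.0008


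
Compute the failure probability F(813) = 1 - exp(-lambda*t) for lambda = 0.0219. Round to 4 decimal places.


lambda = 0.0219, t = 813
lambda * t = 17.8047
exp(-17.8047) = 0.0
F(t) = 1 - 0.0
F(t) = 1.0

1.0


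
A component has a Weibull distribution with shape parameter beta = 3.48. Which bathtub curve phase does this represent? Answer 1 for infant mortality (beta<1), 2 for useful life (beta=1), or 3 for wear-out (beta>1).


beta = 3.48
Compare beta to 1:
beta < 1 => infant mortality (phase 1)
beta = 1 => useful life (phase 2)
beta > 1 => wear-out (phase 3)
Since beta = 3.48, this is wear-out (increasing failure rate)
Phase = 3

3


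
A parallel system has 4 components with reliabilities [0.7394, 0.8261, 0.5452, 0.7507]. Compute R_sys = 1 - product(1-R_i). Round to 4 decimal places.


Components: [0.7394, 0.8261, 0.5452, 0.7507]
(1 - 0.7394) = 0.2606, running product = 0.2606
(1 - 0.8261) = 0.1739, running product = 0.0453
(1 - 0.5452) = 0.4548, running product = 0.0206
(1 - 0.7507) = 0.2493, running product = 0.0051
Product of (1-R_i) = 0.0051
R_sys = 1 - 0.0051 = 0.9949

0.9949


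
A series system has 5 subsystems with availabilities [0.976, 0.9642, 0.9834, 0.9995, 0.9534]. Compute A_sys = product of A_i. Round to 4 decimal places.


Subsystems: [0.976, 0.9642, 0.9834, 0.9995, 0.9534]
After subsystem 1 (A=0.976): product = 0.976
After subsystem 2 (A=0.9642): product = 0.9411
After subsystem 3 (A=0.9834): product = 0.9254
After subsystem 4 (A=0.9995): product = 0.925
After subsystem 5 (A=0.9534): product = 0.8819
A_sys = 0.8819

0.8819


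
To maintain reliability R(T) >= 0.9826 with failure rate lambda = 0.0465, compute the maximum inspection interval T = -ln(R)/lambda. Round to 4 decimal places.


R_target = 0.9826
lambda = 0.0465
-ln(0.9826) = 0.0176
T = 0.0176 / 0.0465
T = 0.3775

0.3775


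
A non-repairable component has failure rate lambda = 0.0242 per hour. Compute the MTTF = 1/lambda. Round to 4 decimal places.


lambda = 0.0242
MTTF = 1 / 0.0242
MTTF = 41.3223

41.3223


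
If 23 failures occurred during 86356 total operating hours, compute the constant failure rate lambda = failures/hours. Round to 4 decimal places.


failures = 23
total_hours = 86356
lambda = 23 / 86356
lambda = 0.0003

0.0003


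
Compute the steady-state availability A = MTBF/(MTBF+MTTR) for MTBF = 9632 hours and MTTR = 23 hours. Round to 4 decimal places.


MTBF = 9632
MTTR = 23
MTBF + MTTR = 9655
A = 9632 / 9655
A = 0.9976

0.9976


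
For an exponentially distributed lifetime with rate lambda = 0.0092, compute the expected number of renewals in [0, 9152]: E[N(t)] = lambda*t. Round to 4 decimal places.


lambda = 0.0092
t = 9152
E[N(t)] = lambda * t
E[N(t)] = 0.0092 * 9152
E[N(t)] = 84.1984

84.1984


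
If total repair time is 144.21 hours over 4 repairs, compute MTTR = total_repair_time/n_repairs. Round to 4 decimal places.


total_repair_time = 144.21
n_repairs = 4
MTTR = 144.21 / 4
MTTR = 36.0525

36.0525


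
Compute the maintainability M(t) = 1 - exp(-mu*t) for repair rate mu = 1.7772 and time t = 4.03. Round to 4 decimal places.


mu = 1.7772, t = 4.03
mu * t = 1.7772 * 4.03 = 7.1621
exp(-7.1621) = 0.0008
M(t) = 1 - 0.0008
M(t) = 0.9992

0.9992


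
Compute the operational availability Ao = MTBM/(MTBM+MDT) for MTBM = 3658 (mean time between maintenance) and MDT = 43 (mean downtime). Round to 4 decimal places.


MTBM = 3658
MDT = 43
MTBM + MDT = 3701
Ao = 3658 / 3701
Ao = 0.9884

0.9884


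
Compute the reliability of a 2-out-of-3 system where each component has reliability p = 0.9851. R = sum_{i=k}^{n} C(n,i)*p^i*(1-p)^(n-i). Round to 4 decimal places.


k = 2, n = 3, p = 0.9851
i=2: C(3,2)=3 * 0.9851^2 * 0.0149^1 = 0.0434
i=3: C(3,3)=1 * 0.9851^3 * 0.0149^0 = 0.956
R = sum of terms = 0.9993

0.9993


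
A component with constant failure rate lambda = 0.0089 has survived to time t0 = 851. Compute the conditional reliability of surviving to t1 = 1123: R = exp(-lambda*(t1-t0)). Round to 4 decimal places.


lambda = 0.0089
t0 = 851, t1 = 1123
t1 - t0 = 272
lambda * (t1-t0) = 0.0089 * 272 = 2.4208
R = exp(-2.4208)
R = 0.0889

0.0889


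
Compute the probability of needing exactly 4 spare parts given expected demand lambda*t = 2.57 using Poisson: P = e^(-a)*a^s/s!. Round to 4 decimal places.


a = 2.57, s = 4
e^(-a) = e^(-2.57) = 0.0765
a^s = 2.57^4 = 43.6247
s! = 24
P = 0.0765 * 43.6247 / 24
P = 0.1391

0.1391


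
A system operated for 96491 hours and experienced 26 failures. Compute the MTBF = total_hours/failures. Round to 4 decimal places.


total_hours = 96491
failures = 26
MTBF = 96491 / 26
MTBF = 3711.1923

3711.1923


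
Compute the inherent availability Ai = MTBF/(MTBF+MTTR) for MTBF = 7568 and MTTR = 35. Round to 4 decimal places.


MTBF = 7568
MTTR = 35
MTBF + MTTR = 7603
Ai = 7568 / 7603
Ai = 0.9954

0.9954


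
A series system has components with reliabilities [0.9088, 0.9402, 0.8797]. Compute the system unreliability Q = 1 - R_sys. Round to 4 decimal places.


Components: [0.9088, 0.9402, 0.8797]
After component 1: product = 0.9088
After component 2: product = 0.8545
After component 3: product = 0.7517
R_sys = 0.7517
Q = 1 - 0.7517 = 0.2483

0.2483


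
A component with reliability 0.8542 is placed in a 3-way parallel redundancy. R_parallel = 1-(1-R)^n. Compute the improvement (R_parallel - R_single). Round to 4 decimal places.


R_single = 0.8542, n = 3
1 - R_single = 0.1458
(1 - R_single)^n = 0.1458^3 = 0.0031
R_parallel = 1 - 0.0031 = 0.9969
Improvement = 0.9969 - 0.8542
Improvement = 0.1427

0.1427


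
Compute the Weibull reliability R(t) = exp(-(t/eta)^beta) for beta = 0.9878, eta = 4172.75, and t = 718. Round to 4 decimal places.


beta = 0.9878, eta = 4172.75, t = 718
t/eta = 718 / 4172.75 = 0.1721
(t/eta)^beta = 0.1721^0.9878 = 0.1758
R(t) = exp(-0.1758)
R(t) = 0.8388

0.8388


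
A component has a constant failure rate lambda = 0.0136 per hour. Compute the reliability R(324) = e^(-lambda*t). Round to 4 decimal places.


lambda = 0.0136
t = 324
lambda * t = 4.4064
R(t) = e^(-4.4064)
R(t) = 0.0122

0.0122


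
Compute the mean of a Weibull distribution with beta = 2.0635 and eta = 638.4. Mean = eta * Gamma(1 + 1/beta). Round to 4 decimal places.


beta = 2.0635, eta = 638.4
1/beta = 0.4846
1 + 1/beta = 1.4846
Gamma(1.4846) = 0.8858
Mean = 638.4 * 0.8858
Mean = 565.5126

565.5126


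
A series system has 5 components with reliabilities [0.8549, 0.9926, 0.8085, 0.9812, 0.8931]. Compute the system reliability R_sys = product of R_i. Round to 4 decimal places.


Components: [0.8549, 0.9926, 0.8085, 0.9812, 0.8931]
After component 1 (R=0.8549): product = 0.8549
After component 2 (R=0.9926): product = 0.8486
After component 3 (R=0.8085): product = 0.6861
After component 4 (R=0.9812): product = 0.6732
After component 5 (R=0.8931): product = 0.6012
R_sys = 0.6012

0.6012


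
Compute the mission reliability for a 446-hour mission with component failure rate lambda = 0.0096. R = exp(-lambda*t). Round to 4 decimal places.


lambda = 0.0096
mission_time = 446
lambda * t = 0.0096 * 446 = 4.2816
R = exp(-4.2816)
R = 0.0138

0.0138


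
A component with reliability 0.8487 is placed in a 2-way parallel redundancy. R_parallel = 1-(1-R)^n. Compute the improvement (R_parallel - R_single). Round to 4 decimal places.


R_single = 0.8487, n = 2
1 - R_single = 0.1513
(1 - R_single)^n = 0.1513^2 = 0.0229
R_parallel = 1 - 0.0229 = 0.9771
Improvement = 0.9771 - 0.8487
Improvement = 0.1284

0.1284


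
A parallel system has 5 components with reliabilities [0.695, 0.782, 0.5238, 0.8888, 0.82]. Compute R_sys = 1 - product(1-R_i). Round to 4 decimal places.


Components: [0.695, 0.782, 0.5238, 0.8888, 0.82]
(1 - 0.695) = 0.305, running product = 0.305
(1 - 0.782) = 0.218, running product = 0.0665
(1 - 0.5238) = 0.4762, running product = 0.0317
(1 - 0.8888) = 0.1112, running product = 0.0035
(1 - 0.82) = 0.18, running product = 0.0006
Product of (1-R_i) = 0.0006
R_sys = 1 - 0.0006 = 0.9994

0.9994


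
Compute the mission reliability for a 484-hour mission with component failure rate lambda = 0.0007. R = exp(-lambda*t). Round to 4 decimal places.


lambda = 0.0007
mission_time = 484
lambda * t = 0.0007 * 484 = 0.3388
R = exp(-0.3388)
R = 0.7126

0.7126


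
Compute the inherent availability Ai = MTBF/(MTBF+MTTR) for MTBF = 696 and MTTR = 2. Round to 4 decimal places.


MTBF = 696
MTTR = 2
MTBF + MTTR = 698
Ai = 696 / 698
Ai = 0.9971

0.9971


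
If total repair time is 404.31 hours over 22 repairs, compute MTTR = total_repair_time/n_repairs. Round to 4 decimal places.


total_repair_time = 404.31
n_repairs = 22
MTTR = 404.31 / 22
MTTR = 18.3777

18.3777


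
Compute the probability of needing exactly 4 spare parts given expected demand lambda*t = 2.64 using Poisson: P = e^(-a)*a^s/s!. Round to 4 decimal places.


a = 2.64, s = 4
e^(-a) = e^(-2.64) = 0.0714
a^s = 2.64^4 = 48.5753
s! = 24
P = 0.0714 * 48.5753 / 24
P = 0.1444

0.1444


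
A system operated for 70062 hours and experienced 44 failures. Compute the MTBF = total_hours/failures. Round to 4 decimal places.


total_hours = 70062
failures = 44
MTBF = 70062 / 44
MTBF = 1592.3182

1592.3182


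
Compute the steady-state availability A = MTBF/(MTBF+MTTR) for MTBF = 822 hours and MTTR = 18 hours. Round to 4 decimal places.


MTBF = 822
MTTR = 18
MTBF + MTTR = 840
A = 822 / 840
A = 0.9786

0.9786


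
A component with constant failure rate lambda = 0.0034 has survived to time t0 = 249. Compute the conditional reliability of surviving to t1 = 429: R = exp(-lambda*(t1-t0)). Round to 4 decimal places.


lambda = 0.0034
t0 = 249, t1 = 429
t1 - t0 = 180
lambda * (t1-t0) = 0.0034 * 180 = 0.612
R = exp(-0.612)
R = 0.5423

0.5423


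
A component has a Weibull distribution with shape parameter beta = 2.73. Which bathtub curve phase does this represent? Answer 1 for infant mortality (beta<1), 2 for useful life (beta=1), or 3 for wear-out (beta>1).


beta = 2.73
Compare beta to 1:
beta < 1 => infant mortality (phase 1)
beta = 1 => useful life (phase 2)
beta > 1 => wear-out (phase 3)
Since beta = 2.73, this is wear-out (increasing failure rate)
Phase = 3

3


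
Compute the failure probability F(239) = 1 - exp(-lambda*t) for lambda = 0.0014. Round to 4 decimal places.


lambda = 0.0014, t = 239
lambda * t = 0.3346
exp(-0.3346) = 0.7156
F(t) = 1 - 0.7156
F(t) = 0.2844

0.2844


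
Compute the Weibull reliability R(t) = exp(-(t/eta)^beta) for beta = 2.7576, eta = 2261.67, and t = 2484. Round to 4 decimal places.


beta = 2.7576, eta = 2261.67, t = 2484
t/eta = 2484 / 2261.67 = 1.0983
(t/eta)^beta = 1.0983^2.7576 = 1.2951
R(t) = exp(-1.2951)
R(t) = 0.2739

0.2739


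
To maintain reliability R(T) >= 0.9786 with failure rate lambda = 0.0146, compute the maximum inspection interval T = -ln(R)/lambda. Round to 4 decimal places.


R_target = 0.9786
lambda = 0.0146
-ln(0.9786) = 0.0216
T = 0.0216 / 0.0146
T = 1.4817

1.4817


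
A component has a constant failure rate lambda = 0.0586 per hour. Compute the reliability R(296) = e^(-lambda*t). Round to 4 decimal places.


lambda = 0.0586
t = 296
lambda * t = 17.3456
R(t) = e^(-17.3456)
R(t) = 0.0

0.0


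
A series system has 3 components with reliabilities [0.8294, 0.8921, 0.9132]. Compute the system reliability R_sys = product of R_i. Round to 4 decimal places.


Components: [0.8294, 0.8921, 0.9132]
After component 1 (R=0.8294): product = 0.8294
After component 2 (R=0.8921): product = 0.7399
After component 3 (R=0.9132): product = 0.6757
R_sys = 0.6757

0.6757


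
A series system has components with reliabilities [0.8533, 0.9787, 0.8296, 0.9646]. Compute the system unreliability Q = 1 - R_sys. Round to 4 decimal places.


Components: [0.8533, 0.9787, 0.8296, 0.9646]
After component 1: product = 0.8533
After component 2: product = 0.8351
After component 3: product = 0.6928
After component 4: product = 0.6683
R_sys = 0.6683
Q = 1 - 0.6683 = 0.3317

0.3317


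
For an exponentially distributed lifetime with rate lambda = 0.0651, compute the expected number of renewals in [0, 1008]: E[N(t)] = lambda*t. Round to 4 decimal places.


lambda = 0.0651
t = 1008
E[N(t)] = lambda * t
E[N(t)] = 0.0651 * 1008
E[N(t)] = 65.6208

65.6208


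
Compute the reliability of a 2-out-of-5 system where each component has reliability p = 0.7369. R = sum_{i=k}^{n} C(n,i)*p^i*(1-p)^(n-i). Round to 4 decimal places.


k = 2, n = 5, p = 0.7369
i=2: C(5,2)=10 * 0.7369^2 * 0.2631^3 = 0.0989
i=3: C(5,3)=10 * 0.7369^3 * 0.2631^2 = 0.277
i=4: C(5,4)=5 * 0.7369^4 * 0.2631^1 = 0.3879
i=5: C(5,5)=1 * 0.7369^5 * 0.2631^0 = 0.2173
R = sum of terms = 0.9811

0.9811


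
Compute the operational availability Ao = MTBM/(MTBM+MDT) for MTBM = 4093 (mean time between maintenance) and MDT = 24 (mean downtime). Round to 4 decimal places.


MTBM = 4093
MDT = 24
MTBM + MDT = 4117
Ao = 4093 / 4117
Ao = 0.9942

0.9942


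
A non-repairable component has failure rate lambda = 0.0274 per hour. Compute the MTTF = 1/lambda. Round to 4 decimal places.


lambda = 0.0274
MTTF = 1 / 0.0274
MTTF = 36.4964

36.4964


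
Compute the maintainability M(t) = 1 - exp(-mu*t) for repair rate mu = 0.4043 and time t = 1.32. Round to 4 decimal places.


mu = 0.4043, t = 1.32
mu * t = 0.4043 * 1.32 = 0.5337
exp(-0.5337) = 0.5864
M(t) = 1 - 0.5864
M(t) = 0.4136

0.4136


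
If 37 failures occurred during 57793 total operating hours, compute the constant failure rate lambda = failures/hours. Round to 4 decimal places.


failures = 37
total_hours = 57793
lambda = 37 / 57793
lambda = 0.0006

0.0006


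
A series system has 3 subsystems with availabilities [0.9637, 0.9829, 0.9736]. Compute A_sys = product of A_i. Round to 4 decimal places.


Subsystems: [0.9637, 0.9829, 0.9736]
After subsystem 1 (A=0.9637): product = 0.9637
After subsystem 2 (A=0.9829): product = 0.9472
After subsystem 3 (A=0.9736): product = 0.9222
A_sys = 0.9222

0.9222


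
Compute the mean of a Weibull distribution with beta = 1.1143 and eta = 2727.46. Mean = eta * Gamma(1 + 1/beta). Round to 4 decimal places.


beta = 1.1143, eta = 2727.46
1/beta = 0.8974
1 + 1/beta = 1.8974
Gamma(1.8974) = 0.9609
Mean = 2727.46 * 0.9609
Mean = 2620.7784

2620.7784


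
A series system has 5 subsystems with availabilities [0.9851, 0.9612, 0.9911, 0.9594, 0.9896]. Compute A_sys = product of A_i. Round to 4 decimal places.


Subsystems: [0.9851, 0.9612, 0.9911, 0.9594, 0.9896]
After subsystem 1 (A=0.9851): product = 0.9851
After subsystem 2 (A=0.9612): product = 0.9469
After subsystem 3 (A=0.9911): product = 0.9385
After subsystem 4 (A=0.9594): product = 0.9003
After subsystem 5 (A=0.9896): product = 0.891
A_sys = 0.891

0.891


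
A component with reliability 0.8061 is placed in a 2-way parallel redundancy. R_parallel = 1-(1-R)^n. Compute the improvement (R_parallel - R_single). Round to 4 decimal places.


R_single = 0.8061, n = 2
1 - R_single = 0.1939
(1 - R_single)^n = 0.1939^2 = 0.0376
R_parallel = 1 - 0.0376 = 0.9624
Improvement = 0.9624 - 0.8061
Improvement = 0.1563

0.1563


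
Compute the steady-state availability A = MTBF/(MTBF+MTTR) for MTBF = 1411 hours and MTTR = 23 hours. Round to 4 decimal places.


MTBF = 1411
MTTR = 23
MTBF + MTTR = 1434
A = 1411 / 1434
A = 0.984

0.984


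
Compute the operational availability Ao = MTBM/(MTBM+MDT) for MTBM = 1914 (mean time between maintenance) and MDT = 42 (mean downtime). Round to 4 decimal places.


MTBM = 1914
MDT = 42
MTBM + MDT = 1956
Ao = 1914 / 1956
Ao = 0.9785

0.9785


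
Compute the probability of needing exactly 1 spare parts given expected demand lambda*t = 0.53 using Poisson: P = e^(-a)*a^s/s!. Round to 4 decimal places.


a = 0.53, s = 1
e^(-a) = e^(-0.53) = 0.5886
a^s = 0.53^1 = 0.53
s! = 1
P = 0.5886 * 0.53 / 1
P = 0.312

0.312


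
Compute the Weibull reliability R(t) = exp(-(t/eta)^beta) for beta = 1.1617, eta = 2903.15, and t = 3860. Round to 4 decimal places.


beta = 1.1617, eta = 2903.15, t = 3860
t/eta = 3860 / 2903.15 = 1.3296
(t/eta)^beta = 1.3296^1.1617 = 1.3923
R(t) = exp(-1.3923)
R(t) = 0.2485

0.2485


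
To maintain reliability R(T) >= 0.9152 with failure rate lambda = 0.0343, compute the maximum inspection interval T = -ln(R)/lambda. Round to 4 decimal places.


R_target = 0.9152
lambda = 0.0343
-ln(0.9152) = 0.0886
T = 0.0886 / 0.0343
T = 2.5835

2.5835


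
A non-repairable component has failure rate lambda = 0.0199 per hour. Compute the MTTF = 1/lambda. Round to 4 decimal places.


lambda = 0.0199
MTTF = 1 / 0.0199
MTTF = 50.2513

50.2513


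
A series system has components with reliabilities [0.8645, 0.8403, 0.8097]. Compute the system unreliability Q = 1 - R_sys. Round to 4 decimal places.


Components: [0.8645, 0.8403, 0.8097]
After component 1: product = 0.8645
After component 2: product = 0.7264
After component 3: product = 0.5882
R_sys = 0.5882
Q = 1 - 0.5882 = 0.4118

0.4118


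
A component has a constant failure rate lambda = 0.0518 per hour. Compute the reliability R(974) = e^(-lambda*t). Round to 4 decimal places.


lambda = 0.0518
t = 974
lambda * t = 50.4532
R(t) = e^(-50.4532)
R(t) = 0.0

0.0


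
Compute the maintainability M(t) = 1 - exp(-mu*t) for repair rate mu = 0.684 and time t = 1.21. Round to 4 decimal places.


mu = 0.684, t = 1.21
mu * t = 0.684 * 1.21 = 0.8276
exp(-0.8276) = 0.4371
M(t) = 1 - 0.4371
M(t) = 0.5629

0.5629


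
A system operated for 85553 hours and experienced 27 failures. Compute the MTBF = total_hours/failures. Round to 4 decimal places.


total_hours = 85553
failures = 27
MTBF = 85553 / 27
MTBF = 3168.6296

3168.6296


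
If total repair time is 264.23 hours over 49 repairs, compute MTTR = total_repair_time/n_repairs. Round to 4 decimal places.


total_repair_time = 264.23
n_repairs = 49
MTTR = 264.23 / 49
MTTR = 5.3924

5.3924


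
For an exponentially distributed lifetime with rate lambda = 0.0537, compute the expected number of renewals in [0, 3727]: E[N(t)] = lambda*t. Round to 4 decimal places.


lambda = 0.0537
t = 3727
E[N(t)] = lambda * t
E[N(t)] = 0.0537 * 3727
E[N(t)] = 200.1399

200.1399


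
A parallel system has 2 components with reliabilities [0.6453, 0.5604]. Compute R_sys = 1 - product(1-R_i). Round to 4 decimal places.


Components: [0.6453, 0.5604]
(1 - 0.6453) = 0.3547, running product = 0.3547
(1 - 0.5604) = 0.4396, running product = 0.1559
Product of (1-R_i) = 0.1559
R_sys = 1 - 0.1559 = 0.8441

0.8441


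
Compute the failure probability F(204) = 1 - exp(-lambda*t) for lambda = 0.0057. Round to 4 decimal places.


lambda = 0.0057, t = 204
lambda * t = 1.1628
exp(-1.1628) = 0.3126
F(t) = 1 - 0.3126
F(t) = 0.6874

0.6874


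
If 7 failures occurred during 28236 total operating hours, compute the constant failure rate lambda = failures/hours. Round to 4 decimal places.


failures = 7
total_hours = 28236
lambda = 7 / 28236
lambda = 0.0002

0.0002


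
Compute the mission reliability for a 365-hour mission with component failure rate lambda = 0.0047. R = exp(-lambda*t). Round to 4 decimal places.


lambda = 0.0047
mission_time = 365
lambda * t = 0.0047 * 365 = 1.7155
R = exp(-1.7155)
R = 0.1799

0.1799


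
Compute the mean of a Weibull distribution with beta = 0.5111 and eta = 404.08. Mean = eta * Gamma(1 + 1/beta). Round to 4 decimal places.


beta = 0.5111, eta = 404.08
1/beta = 1.9566
1 + 1/beta = 2.9566
Gamma(2.9566) = 1.9221
Mean = 404.08 * 1.9221
Mean = 776.699

776.699


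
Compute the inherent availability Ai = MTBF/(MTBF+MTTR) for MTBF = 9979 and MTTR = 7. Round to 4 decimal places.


MTBF = 9979
MTTR = 7
MTBF + MTTR = 9986
Ai = 9979 / 9986
Ai = 0.9993

0.9993


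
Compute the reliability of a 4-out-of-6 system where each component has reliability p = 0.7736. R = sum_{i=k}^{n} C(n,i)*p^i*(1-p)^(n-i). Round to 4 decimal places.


k = 4, n = 6, p = 0.7736
i=4: C(6,4)=15 * 0.7736^4 * 0.2264^2 = 0.2754
i=5: C(6,5)=6 * 0.7736^5 * 0.2264^1 = 0.3764
i=6: C(6,6)=1 * 0.7736^6 * 0.2264^0 = 0.2143
R = sum of terms = 0.8661

0.8661


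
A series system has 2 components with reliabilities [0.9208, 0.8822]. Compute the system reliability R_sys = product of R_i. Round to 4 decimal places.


Components: [0.9208, 0.8822]
After component 1 (R=0.9208): product = 0.9208
After component 2 (R=0.8822): product = 0.8123
R_sys = 0.8123

0.8123


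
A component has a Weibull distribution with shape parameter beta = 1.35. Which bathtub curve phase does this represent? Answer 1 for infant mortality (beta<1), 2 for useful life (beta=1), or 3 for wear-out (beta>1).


beta = 1.35
Compare beta to 1:
beta < 1 => infant mortality (phase 1)
beta = 1 => useful life (phase 2)
beta > 1 => wear-out (phase 3)
Since beta = 1.35, this is wear-out (increasing failure rate)
Phase = 3

3


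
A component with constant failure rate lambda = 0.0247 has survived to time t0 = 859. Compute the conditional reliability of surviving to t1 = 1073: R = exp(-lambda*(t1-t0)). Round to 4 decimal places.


lambda = 0.0247
t0 = 859, t1 = 1073
t1 - t0 = 214
lambda * (t1-t0) = 0.0247 * 214 = 5.2858
R = exp(-5.2858)
R = 0.0051

0.0051


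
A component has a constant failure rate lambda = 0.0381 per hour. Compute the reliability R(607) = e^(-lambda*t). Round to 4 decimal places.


lambda = 0.0381
t = 607
lambda * t = 23.1267
R(t) = e^(-23.1267)
R(t) = 0.0

0.0


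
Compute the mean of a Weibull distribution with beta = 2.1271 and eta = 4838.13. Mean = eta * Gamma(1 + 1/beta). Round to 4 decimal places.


beta = 2.1271, eta = 4838.13
1/beta = 0.4701
1 + 1/beta = 1.4701
Gamma(1.4701) = 0.8856
Mean = 4838.13 * 0.8856
Mean = 4284.8125

4284.8125


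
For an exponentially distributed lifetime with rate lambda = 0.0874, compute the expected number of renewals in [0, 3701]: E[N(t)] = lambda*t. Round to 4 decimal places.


lambda = 0.0874
t = 3701
E[N(t)] = lambda * t
E[N(t)] = 0.0874 * 3701
E[N(t)] = 323.4674

323.4674


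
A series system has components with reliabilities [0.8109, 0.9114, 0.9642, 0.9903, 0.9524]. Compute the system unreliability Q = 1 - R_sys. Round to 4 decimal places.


Components: [0.8109, 0.9114, 0.9642, 0.9903, 0.9524]
After component 1: product = 0.8109
After component 2: product = 0.7391
After component 3: product = 0.7126
After component 4: product = 0.7057
After component 5: product = 0.6721
R_sys = 0.6721
Q = 1 - 0.6721 = 0.3279

0.3279


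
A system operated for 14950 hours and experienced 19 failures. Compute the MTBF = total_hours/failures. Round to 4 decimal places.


total_hours = 14950
failures = 19
MTBF = 14950 / 19
MTBF = 786.8421

786.8421


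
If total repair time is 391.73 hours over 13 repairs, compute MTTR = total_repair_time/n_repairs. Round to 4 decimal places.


total_repair_time = 391.73
n_repairs = 13
MTTR = 391.73 / 13
MTTR = 30.1331

30.1331


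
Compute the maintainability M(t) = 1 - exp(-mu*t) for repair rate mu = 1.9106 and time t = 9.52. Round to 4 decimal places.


mu = 1.9106, t = 9.52
mu * t = 1.9106 * 9.52 = 18.1889
exp(-18.1889) = 0.0
M(t) = 1 - 0.0
M(t) = 1.0

1.0


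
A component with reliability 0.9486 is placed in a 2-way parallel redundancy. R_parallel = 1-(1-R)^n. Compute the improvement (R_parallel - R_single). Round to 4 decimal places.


R_single = 0.9486, n = 2
1 - R_single = 0.0514
(1 - R_single)^n = 0.0514^2 = 0.0026
R_parallel = 1 - 0.0026 = 0.9974
Improvement = 0.9974 - 0.9486
Improvement = 0.0488

0.0488


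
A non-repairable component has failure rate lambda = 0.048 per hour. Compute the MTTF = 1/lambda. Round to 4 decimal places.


lambda = 0.048
MTTF = 1 / 0.048
MTTF = 20.8333

20.8333


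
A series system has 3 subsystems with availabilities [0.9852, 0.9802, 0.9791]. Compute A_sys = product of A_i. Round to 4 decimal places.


Subsystems: [0.9852, 0.9802, 0.9791]
After subsystem 1 (A=0.9852): product = 0.9852
After subsystem 2 (A=0.9802): product = 0.9657
After subsystem 3 (A=0.9791): product = 0.9455
A_sys = 0.9455

0.9455


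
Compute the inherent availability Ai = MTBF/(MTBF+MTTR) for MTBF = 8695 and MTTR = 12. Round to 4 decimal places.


MTBF = 8695
MTTR = 12
MTBF + MTTR = 8707
Ai = 8695 / 8707
Ai = 0.9986

0.9986
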